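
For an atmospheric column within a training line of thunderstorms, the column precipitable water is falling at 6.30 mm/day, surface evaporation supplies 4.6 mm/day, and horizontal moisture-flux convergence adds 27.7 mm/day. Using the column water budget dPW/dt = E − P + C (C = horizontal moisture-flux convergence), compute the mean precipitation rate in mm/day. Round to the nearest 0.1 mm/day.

dPW/dt = -6.30 mm/day.
P = E + C − dPW/dt = 4.6 + (27.7) − (-6.30) = 38.6 mm/day.

P ≈ 38.6 mm/day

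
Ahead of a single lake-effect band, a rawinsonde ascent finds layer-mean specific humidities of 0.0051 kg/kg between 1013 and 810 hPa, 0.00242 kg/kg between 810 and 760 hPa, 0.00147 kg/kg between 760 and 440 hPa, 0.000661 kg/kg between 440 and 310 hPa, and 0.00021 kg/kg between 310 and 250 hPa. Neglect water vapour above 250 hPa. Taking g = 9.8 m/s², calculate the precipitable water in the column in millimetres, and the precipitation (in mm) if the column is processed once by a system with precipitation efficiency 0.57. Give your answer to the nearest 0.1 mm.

PW ≈ 17.6 mm; precipitation ≈ 10.0 mm

Precipitable water is the column-integrated vapour mass per unit area: PW = (1/g) Σ q̄ Δp, with q in kg/kg and Δp in Pa (1 kg/m² of water = 1 mm).
Layer 1013–810 hPa: Δp = 203 hPa = 20300 Pa, q̄ = 0.0051 kg/kg → 0.0051 × 20300 / 9.8 = 10.56 mm
Layer 810–760 hPa: Δp = 50 hPa = 5000 Pa, q̄ = 0.00242 kg/kg → 0.00242 × 5000 / 9.8 = 1.23 mm
Layer 760–440 hPa: Δp = 320 hPa = 32000 Pa, q̄ = 0.00147 kg/kg → 0.00147 × 32000 / 9.8 = 4.80 mm
Layer 440–310 hPa: Δp = 130 hPa = 13000 Pa, q̄ = 0.000661 kg/kg → 0.000661 × 13000 / 9.8 = 0.88 mm
Layer 310–250 hPa: Δp = 60 hPa = 6000 Pa, q̄ = 0.00021 kg/kg → 0.00021 × 6000 / 9.8 = 0.13 mm
PW = 10.56 + 1.23 + 4.80 + 0.88 + 0.13 = 17.60 ≈ 17.6 mm.
Precipitation = ε × PW = 0.57 × 17.6 = 10.0 mm.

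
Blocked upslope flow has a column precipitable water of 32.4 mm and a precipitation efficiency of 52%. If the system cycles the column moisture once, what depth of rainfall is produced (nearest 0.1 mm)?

Rainfall = ε × PW = 0.52 × 32.4 = 16.8 mm.

rainfall ≈ 16.8 mm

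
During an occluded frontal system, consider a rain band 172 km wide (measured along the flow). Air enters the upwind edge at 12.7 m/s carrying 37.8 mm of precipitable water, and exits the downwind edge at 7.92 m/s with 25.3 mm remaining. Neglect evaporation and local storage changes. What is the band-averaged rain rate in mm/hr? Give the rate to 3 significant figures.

R ≈ 5.85 mm/hr

Column moisture flux per unit crosswind length is F = V × PW.
Inflow: F_in = 12.7 × 37.8 = 480.06 mm·m/s
Outflow: F_out = 7.92 × 25.3 = 200.376 mm·m/s
Steady-state rate R = (F_in − F_out)/L = (480.06 − 200.376) / 172000 m = 1.626e-03 mm/s.
R = 1.626e-03 × 3600 = 5.85 mm/hr.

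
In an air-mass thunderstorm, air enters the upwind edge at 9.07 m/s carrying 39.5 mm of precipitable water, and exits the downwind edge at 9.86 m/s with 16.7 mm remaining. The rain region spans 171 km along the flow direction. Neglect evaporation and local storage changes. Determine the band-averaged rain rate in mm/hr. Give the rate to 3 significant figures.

Column moisture flux per unit crosswind length is F = V × PW.
Inflow: F_in = 9.07 × 39.5 = 358.265 mm·m/s
Outflow: F_out = 9.86 × 16.7 = 164.662 mm·m/s
Steady-state rate R = (F_in − F_out)/L = (358.265 − 164.662) / 171000 m = 1.132e-03 mm/s.
R = 1.132e-03 × 3600 = 4.08 mm/hr.

R ≈ 4.08 mm/hr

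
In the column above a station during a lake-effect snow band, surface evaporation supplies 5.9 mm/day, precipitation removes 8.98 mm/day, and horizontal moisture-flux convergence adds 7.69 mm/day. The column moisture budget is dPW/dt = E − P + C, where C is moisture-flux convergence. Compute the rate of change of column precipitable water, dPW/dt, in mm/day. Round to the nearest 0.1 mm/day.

dPW/dt ≈ 4.6 mm/day

dPW/dt = E − P + C = 5.9 − 8.98 + (7.69) = 4.6 mm/day.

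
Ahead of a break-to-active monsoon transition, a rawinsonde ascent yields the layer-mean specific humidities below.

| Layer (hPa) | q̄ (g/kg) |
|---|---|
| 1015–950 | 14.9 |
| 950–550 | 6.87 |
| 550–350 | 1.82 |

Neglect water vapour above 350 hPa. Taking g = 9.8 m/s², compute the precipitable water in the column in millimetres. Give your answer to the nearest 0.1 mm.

PW ≈ 41.6 mm

Precipitable water is the column-integrated vapour mass per unit area: PW = (1/g) Σ q̄ Δp, with q in kg/kg and Δp in Pa (1 kg/m² of water = 1 mm).
Layer 1015–950 hPa: Δp = 65 hPa = 6500 Pa, q̄ = 0.0149 kg/kg → 0.0149 × 6500 / 9.8 = 9.88 mm
Layer 950–550 hPa: Δp = 400 hPa = 40000 Pa, q̄ = 0.00687 kg/kg → 0.00687 × 40000 / 9.8 = 28.04 mm
Layer 550–350 hPa: Δp = 200 hPa = 20000 Pa, q̄ = 0.00182 kg/kg → 0.00182 × 20000 / 9.8 = 3.71 mm
PW = 9.88 + 28.04 + 3.71 = 41.63 ≈ 41.6 mm.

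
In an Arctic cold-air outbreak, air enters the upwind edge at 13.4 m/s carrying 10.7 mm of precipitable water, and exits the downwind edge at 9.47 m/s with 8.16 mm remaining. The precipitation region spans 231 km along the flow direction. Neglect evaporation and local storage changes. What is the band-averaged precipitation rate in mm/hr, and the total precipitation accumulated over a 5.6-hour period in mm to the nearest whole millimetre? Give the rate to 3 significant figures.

Column moisture flux per unit crosswind length is F = V × PW.
Inflow: F_in = 13.4 × 10.7 = 143.38 mm·m/s
Outflow: F_out = 9.47 × 8.16 = 77.2752 mm·m/s
Steady-state rate R = (F_in − F_out)/L = (143.38 − 77.2752) / 231000 m = 2.862e-04 mm/s.
R = 2.862e-04 × 3600 = 1.03 mm/hr.
Over 5.6 h: total = 1.03 × 5.6 = 5.768 ≈ 6 mm.

R ≈ 1.03 mm/hr; total ≈ 6 mm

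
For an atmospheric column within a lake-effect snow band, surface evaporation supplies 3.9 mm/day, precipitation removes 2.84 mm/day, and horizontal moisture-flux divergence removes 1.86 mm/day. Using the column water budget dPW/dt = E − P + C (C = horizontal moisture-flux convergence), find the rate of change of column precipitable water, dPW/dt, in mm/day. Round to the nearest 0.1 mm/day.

dPW/dt = E − P + C = 3.9 − 2.84 + (-1.86) = -0.8 mm/day.

dPW/dt ≈ -0.8 mm/day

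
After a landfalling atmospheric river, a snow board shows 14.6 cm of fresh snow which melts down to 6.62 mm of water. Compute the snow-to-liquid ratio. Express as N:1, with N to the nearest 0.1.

Ratio = snow depth / SWE = 146 mm / 6.62 mm = 22.1, i.e. 22.1:1.

ratio ≈ 22.1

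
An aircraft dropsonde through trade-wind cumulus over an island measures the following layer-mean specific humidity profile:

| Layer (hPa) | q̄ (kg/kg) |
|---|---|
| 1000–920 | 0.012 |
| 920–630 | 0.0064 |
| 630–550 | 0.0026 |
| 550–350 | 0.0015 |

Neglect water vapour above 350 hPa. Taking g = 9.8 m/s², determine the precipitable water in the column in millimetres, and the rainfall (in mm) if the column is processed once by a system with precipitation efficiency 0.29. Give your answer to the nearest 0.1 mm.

Precipitable water is the column-integrated vapour mass per unit area: PW = (1/g) Σ q̄ Δp, with q in kg/kg and Δp in Pa (1 kg/m² of water = 1 mm).
Layer 1000–920 hPa: Δp = 80 hPa = 8000 Pa, q̄ = 0.012 kg/kg → 0.012 × 8000 / 9.8 = 9.80 mm
Layer 920–630 hPa: Δp = 290 hPa = 29000 Pa, q̄ = 0.0064 kg/kg → 0.0064 × 29000 / 9.8 = 18.94 mm
Layer 630–550 hPa: Δp = 80 hPa = 8000 Pa, q̄ = 0.0026 kg/kg → 0.0026 × 8000 / 9.8 = 2.12 mm
Layer 550–350 hPa: Δp = 200 hPa = 20000 Pa, q̄ = 0.0015 kg/kg → 0.0015 × 20000 / 9.8 = 3.06 mm
PW = 9.80 + 18.94 + 2.12 + 3.06 = 33.92 ≈ 33.9 mm.
Rainfall = ε × PW = 0.29 × 33.9 = 9.8 mm.

PW ≈ 33.9 mm; rainfall ≈ 9.8 mm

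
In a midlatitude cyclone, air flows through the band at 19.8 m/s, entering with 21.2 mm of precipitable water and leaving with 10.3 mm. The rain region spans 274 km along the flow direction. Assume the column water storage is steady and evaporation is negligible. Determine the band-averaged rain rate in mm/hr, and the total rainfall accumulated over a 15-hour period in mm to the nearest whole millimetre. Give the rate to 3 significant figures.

R ≈ 2.84 mm/hr; total ≈ 43 mm

Column moisture flux per unit crosswind length is F = V × PW.
Inflow: F_in = 19.8 × 21.2 = 419.76 mm·m/s
Outflow: F_out = 19.8 × 10.3 = 203.94 mm·m/s
Steady-state rate R = (F_in − F_out)/L = (419.76 − 203.94) / 274000 m = 7.877e-04 mm/s.
R = 7.877e-04 × 3600 = 2.84 mm/hr.
Over 15 h: total = 2.84 × 15 = 42.6 ≈ 43 mm.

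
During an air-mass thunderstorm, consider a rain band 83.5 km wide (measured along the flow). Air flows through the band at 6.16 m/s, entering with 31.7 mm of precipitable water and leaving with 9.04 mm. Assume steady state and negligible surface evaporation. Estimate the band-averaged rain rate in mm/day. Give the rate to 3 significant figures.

R ≈ 144 mm/day

Column moisture flux per unit crosswind length is F = V × PW.
Inflow: F_in = 6.16 × 31.7 = 195.272 mm·m/s
Outflow: F_out = 6.16 × 9.04 = 55.6864 mm·m/s
Steady-state rate R = (F_in − F_out)/L = (195.272 − 55.6864) / 83500 m = 1.672e-03 mm/s.
R = 1.672e-03 × 3600 × 24 = 144 mm/day.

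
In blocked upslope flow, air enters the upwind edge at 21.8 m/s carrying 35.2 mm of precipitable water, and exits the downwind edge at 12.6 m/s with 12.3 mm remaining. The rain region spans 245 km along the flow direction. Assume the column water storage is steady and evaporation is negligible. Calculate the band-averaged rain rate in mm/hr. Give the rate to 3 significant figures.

R ≈ 9.00 mm/hr

Column moisture flux per unit crosswind length is F = V × PW.
Inflow: F_in = 21.8 × 35.2 = 767.36 mm·m/s
Outflow: F_out = 12.6 × 12.3 = 154.98 mm·m/s
Steady-state rate R = (F_in − F_out)/L = (767.36 − 154.98) / 245000 m = 2.500e-03 mm/s.
R = 2.500e-03 × 3600 = 9.00 mm/hr.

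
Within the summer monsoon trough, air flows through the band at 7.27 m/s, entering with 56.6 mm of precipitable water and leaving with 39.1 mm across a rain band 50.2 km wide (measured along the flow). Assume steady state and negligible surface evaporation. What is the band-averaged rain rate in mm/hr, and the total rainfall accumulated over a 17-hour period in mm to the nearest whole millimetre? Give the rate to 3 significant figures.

R ≈ 9.12 mm/hr; total ≈ 155 mm

Column moisture flux per unit crosswind length is F = V × PW.
Inflow: F_in = 7.27 × 56.6 = 411.482 mm·m/s
Outflow: F_out = 7.27 × 39.1 = 284.257 mm·m/s
Steady-state rate R = (F_in − F_out)/L = (411.482 − 284.257) / 50200 m = 2.534e-03 mm/s.
R = 2.534e-03 × 3600 = 9.12 mm/hr.
Over 17 h: total = 9.12 × 17 = 155.04 ≈ 155 mm.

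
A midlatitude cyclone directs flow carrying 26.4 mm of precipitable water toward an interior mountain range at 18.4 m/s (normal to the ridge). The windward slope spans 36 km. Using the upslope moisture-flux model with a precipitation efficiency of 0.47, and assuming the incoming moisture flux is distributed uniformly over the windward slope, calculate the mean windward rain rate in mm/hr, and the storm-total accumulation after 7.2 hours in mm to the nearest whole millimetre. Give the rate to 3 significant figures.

Incoming column moisture flux per unit ridge length: F = V × PW = 18.4 × 26.4 = 485.76 mm·m/s.
Spread over the 36 km slope with efficiency ε = 0.47: R = ε·F/W = 0.47 × 485.76 / 36000 m = 6.342e-03 mm/s.
R = 6.342e-03 × 3600 = 22.8 mm/hr.
Over 7.2 h: total = 22.8 × 7.2 = 164.16 ≈ 164 mm.

R ≈ 22.8 mm/hr; total ≈ 164 mm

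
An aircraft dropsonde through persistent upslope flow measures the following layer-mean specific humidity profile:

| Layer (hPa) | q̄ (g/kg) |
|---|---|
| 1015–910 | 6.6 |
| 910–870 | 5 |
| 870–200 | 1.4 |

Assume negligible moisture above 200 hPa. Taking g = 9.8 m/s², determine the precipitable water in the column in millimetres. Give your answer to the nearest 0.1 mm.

Precipitable water is the column-integrated vapour mass per unit area: PW = (1/g) Σ q̄ Δp, with q in kg/kg and Δp in Pa (1 kg/m² of water = 1 mm).
Layer 1015–910 hPa: Δp = 105 hPa = 10500 Pa, q̄ = 0.0066 kg/kg → 0.0066 × 10500 / 9.8 = 7.07 mm
Layer 910–870 hPa: Δp = 40 hPa = 4000 Pa, q̄ = 0.005 kg/kg → 0.005 × 4000 / 9.8 = 2.04 mm
Layer 870–200 hPa: Δp = 670 hPa = 67000 Pa, q̄ = 0.0014 kg/kg → 0.0014 × 67000 / 9.8 = 9.57 mm
PW = 7.07 + 2.04 + 9.57 = 18.68 ≈ 18.7 mm.

PW ≈ 18.7 mm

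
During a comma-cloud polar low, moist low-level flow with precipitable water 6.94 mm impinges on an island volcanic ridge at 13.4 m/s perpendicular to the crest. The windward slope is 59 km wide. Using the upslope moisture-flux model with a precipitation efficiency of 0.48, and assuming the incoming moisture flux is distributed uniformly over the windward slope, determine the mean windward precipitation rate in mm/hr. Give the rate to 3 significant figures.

Incoming column moisture flux per unit ridge length: F = V × PW = 13.4 × 6.94 = 92.996 mm·m/s.
Spread over the 59 km slope with efficiency ε = 0.48: R = ε·F/W = 0.48 × 92.996 / 59000 m = 7.566e-04 mm/s.
R = 7.566e-04 × 3600 = 2.72 mm/hr.

R ≈ 2.72 mm/hr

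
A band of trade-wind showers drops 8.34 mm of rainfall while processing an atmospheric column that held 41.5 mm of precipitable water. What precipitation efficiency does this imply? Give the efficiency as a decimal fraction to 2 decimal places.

ε = rainfall / PW = 8.34 / 41.5 = 0.20.

ε ≈ 0.20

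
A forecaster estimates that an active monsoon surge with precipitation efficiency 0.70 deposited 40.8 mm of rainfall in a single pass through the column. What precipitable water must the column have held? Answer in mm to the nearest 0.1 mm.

PW = rainfall / ε = 40.8 / 0.70 = 58.3 mm.

PW ≈ 58.3 mm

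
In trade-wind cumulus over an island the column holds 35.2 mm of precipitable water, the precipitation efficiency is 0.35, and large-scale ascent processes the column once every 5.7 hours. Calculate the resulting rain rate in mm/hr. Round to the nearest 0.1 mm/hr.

Each overturning extracts ε × PW = 0.35 × 35.2 = 12.32 mm.
Rate = ε·PW / τ = 12.32 / 5.7 h = 2.2 mm/hr.

R ≈ 2.2 mm/hr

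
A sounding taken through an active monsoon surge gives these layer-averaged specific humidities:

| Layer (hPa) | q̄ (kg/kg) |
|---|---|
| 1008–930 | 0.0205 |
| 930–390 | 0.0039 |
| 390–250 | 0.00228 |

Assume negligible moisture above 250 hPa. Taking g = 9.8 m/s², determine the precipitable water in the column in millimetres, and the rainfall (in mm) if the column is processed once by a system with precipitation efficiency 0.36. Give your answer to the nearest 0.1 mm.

Precipitable water is the column-integrated vapour mass per unit area: PW = (1/g) Σ q̄ Δp, with q in kg/kg and Δp in Pa (1 kg/m² of water = 1 mm).
Layer 1008–930 hPa: Δp = 78 hPa = 7800 Pa, q̄ = 0.0205 kg/kg → 0.0205 × 7800 / 9.8 = 16.32 mm
Layer 930–390 hPa: Δp = 540 hPa = 54000 Pa, q̄ = 0.0039 kg/kg → 0.0039 × 54000 / 9.8 = 21.49 mm
Layer 390–250 hPa: Δp = 140 hPa = 14000 Pa, q̄ = 0.00228 kg/kg → 0.00228 × 14000 / 9.8 = 3.26 mm
PW = 16.32 + 21.49 + 3.26 = 41.07 ≈ 41.1 mm.
Rainfall = ε × PW = 0.36 × 41.1 = 14.8 mm.

PW ≈ 41.1 mm; rainfall ≈ 14.8 mm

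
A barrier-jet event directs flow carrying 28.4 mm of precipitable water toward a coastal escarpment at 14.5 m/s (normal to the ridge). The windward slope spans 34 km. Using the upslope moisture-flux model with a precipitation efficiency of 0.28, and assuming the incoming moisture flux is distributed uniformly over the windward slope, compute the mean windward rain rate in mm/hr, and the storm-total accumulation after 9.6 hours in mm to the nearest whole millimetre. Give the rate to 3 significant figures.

Incoming column moisture flux per unit ridge length: F = V × PW = 14.5 × 28.4 = 411.8 mm·m/s.
Spread over the 34 km slope with efficiency ε = 0.28: R = ε·F/W = 0.28 × 411.8 / 34000 m = 3.391e-03 mm/s.
R = 3.391e-03 × 3600 = 12.2 mm/hr.
Over 9.6 h: total = 12.2 × 9.6 = 117.12 ≈ 117 mm.

R ≈ 12.2 mm/hr; total ≈ 117 mm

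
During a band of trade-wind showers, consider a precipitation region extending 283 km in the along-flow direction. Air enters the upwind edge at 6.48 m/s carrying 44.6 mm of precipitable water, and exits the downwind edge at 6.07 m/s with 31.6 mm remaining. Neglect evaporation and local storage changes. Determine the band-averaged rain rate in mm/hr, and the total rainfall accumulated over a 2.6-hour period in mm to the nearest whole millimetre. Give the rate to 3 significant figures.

R ≈ 1.24 mm/hr; total ≈ 3 mm

Column moisture flux per unit crosswind length is F = V × PW.
Inflow: F_in = 6.48 × 44.6 = 289.008 mm·m/s
Outflow: F_out = 6.07 × 31.6 = 191.812 mm·m/s
Steady-state rate R = (F_in − F_out)/L = (289.008 − 191.812) / 283000 m = 3.434e-04 mm/s.
R = 3.434e-04 × 3600 = 1.24 mm/hr.
Over 2.6 h: total = 1.24 × 2.6 = 3.224 ≈ 3 mm.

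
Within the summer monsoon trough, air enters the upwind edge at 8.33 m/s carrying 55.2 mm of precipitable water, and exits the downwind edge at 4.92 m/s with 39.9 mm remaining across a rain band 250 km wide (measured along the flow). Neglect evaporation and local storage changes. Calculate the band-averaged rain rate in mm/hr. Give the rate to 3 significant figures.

Column moisture flux per unit crosswind length is F = V × PW.
Inflow: F_in = 8.33 × 55.2 = 459.816 mm·m/s
Outflow: F_out = 4.92 × 39.9 = 196.308 mm·m/s
Steady-state rate R = (F_in − F_out)/L = (459.816 − 196.308) / 250000 m = 1.054e-03 mm/s.
R = 1.054e-03 × 3600 = 3.79 mm/hr.

R ≈ 3.79 mm/hr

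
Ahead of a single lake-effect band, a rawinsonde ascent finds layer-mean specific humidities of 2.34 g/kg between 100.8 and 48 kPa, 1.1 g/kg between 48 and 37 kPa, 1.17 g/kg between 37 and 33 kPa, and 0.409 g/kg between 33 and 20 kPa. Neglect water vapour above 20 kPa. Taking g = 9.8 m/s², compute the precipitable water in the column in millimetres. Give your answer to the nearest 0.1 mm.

PW ≈ 14.9 mm

Precipitable water is the column-integrated vapour mass per unit area: PW = (1/g) Σ q̄ Δp, with q in kg/kg and Δp in Pa (1 kg/m² of water = 1 mm).
Layer 100.8–48 kPa: Δp = 528 hPa = 52800 Pa, q̄ = 0.00234 kg/kg → 0.00234 × 52800 / 9.8 = 12.61 mm
Layer 48–37 kPa: Δp = 110 hPa = 11000 Pa, q̄ = 0.0011 kg/kg → 0.0011 × 11000 / 9.8 = 1.23 mm
Layer 37–33 kPa: Δp = 40 hPa = 4000 Pa, q̄ = 0.00117 kg/kg → 0.00117 × 4000 / 9.8 = 0.48 mm
Layer 33–20 kPa: Δp = 130 hPa = 13000 Pa, q̄ = 0.000409 kg/kg → 0.000409 × 13000 / 9.8 = 0.54 mm
PW = 12.61 + 1.23 + 0.48 + 0.54 = 14.86 ≈ 14.9 mm.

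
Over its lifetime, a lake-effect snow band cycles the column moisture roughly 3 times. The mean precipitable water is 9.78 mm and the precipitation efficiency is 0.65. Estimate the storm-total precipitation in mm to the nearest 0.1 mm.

precipitation ≈ 19.1 mm

Each cycle deposits ε × PW = 0.65 × 9.78 = 6.357 mm.
Over 3 cycles: 3 × 6.357 = 19.1 mm.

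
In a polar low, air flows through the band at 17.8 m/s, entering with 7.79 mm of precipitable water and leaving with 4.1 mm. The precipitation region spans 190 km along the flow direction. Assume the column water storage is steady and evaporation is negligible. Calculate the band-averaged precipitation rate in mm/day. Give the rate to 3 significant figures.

Column moisture flux per unit crosswind length is F = V × PW.
Inflow: F_in = 17.8 × 7.79 = 138.662 mm·m/s
Outflow: F_out = 17.8 × 4.1 = 72.98 mm·m/s
Steady-state rate R = (F_in − F_out)/L = (138.662 − 72.98) / 190000 m = 3.457e-04 mm/s.
R = 3.457e-04 × 3600 × 24 = 29.9 mm/day.

R ≈ 29.9 mm/day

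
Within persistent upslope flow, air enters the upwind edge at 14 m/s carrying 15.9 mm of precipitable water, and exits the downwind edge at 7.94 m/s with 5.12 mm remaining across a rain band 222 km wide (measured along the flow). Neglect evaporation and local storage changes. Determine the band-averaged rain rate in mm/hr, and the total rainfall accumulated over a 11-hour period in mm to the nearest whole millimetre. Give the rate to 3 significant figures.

R ≈ 2.95 mm/hr; total ≈ 32 mm

Column moisture flux per unit crosswind length is F = V × PW.
Inflow: F_in = 14 × 15.9 = 222.6 mm·m/s
Outflow: F_out = 7.94 × 5.12 = 40.6528 mm·m/s
Steady-state rate R = (F_in − F_out)/L = (222.6 − 40.6528) / 222000 m = 8.196e-04 mm/s.
R = 8.196e-04 × 3600 = 2.95 mm/hr.
Over 11 h: total = 2.95 × 11 = 32.45 ≈ 32 mm.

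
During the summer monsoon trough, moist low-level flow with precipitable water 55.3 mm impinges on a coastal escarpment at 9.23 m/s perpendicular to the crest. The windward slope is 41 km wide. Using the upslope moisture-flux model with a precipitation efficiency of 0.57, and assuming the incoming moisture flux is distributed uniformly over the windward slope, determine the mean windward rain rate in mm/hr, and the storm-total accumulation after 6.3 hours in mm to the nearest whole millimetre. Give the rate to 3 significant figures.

Incoming column moisture flux per unit ridge length: F = V × PW = 9.23 × 55.3 = 510.419 mm·m/s.
Spread over the 41 km slope with efficiency ε = 0.57: R = ε·F/W = 0.57 × 510.419 / 41000 m = 7.096e-03 mm/s.
R = 7.096e-03 × 3600 = 25.5 mm/hr.
Over 6.3 h: total = 25.5 × 6.3 = 160.65 ≈ 161 mm.

R ≈ 25.5 mm/hr; total ≈ 161 mm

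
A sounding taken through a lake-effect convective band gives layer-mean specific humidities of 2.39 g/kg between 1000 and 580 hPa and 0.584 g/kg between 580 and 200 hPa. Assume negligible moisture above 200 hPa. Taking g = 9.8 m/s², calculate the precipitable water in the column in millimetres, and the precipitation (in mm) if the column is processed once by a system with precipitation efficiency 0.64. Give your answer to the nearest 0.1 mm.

PW ≈ 12.5 mm; precipitation ≈ 8.0 mm

Precipitable water is the column-integrated vapour mass per unit area: PW = (1/g) Σ q̄ Δp, with q in kg/kg and Δp in Pa (1 kg/m² of water = 1 mm).
Layer 1000–580 hPa: Δp = 420 hPa = 42000 Pa, q̄ = 0.00239 kg/kg → 0.00239 × 42000 / 9.8 = 10.24 mm
Layer 580–200 hPa: Δp = 380 hPa = 38000 Pa, q̄ = 0.000584 kg/kg → 0.000584 × 38000 / 9.8 = 2.26 mm
PW = 10.24 + 2.26 = 12.50 ≈ 12.5 mm.
Precipitation = ε × PW = 0.64 × 12.5 = 8.0 mm.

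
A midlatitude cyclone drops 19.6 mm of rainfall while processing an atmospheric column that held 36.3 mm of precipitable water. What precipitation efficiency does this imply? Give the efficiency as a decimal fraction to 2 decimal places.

ε ≈ 0.54

ε = rainfall / PW = 19.6 / 36.3 = 0.54.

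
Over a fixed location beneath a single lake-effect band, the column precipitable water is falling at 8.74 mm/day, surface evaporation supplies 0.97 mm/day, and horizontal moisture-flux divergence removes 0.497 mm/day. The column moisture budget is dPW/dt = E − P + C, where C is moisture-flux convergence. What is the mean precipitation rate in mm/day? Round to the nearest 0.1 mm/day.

dPW/dt = -8.74 mm/day.
P = E + C − dPW/dt = 0.97 + (-0.497) − (-8.74) = 9.2 mm/day.

P ≈ 9.2 mm/day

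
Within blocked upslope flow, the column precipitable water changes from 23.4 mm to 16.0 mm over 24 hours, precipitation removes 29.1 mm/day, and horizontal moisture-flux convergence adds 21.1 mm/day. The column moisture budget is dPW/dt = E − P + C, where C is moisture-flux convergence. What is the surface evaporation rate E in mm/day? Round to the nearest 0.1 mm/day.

E ≈ 0.6 mm/day

dPW/dt = (16.0 − 23.4) mm / (24/24 day) = -7.400 mm/day.
E = dPW/dt + P − C = (-7.400) + 29.1 − (21.1) = 0.6 mm/day.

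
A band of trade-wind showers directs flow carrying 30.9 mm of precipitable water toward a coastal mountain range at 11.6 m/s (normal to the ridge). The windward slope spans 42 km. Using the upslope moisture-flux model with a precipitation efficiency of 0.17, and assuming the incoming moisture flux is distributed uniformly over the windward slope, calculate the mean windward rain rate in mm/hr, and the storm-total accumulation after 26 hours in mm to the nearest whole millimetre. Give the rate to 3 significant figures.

R ≈ 5.22 mm/hr; total ≈ 136 mm

Incoming column moisture flux per unit ridge length: F = V × PW = 11.6 × 30.9 = 358.44 mm·m/s.
Spread over the 42 km slope with efficiency ε = 0.17: R = ε·F/W = 0.17 × 358.44 / 42000 m = 1.451e-03 mm/s.
R = 1.451e-03 × 3600 = 5.22 mm/hr.
Over 26 h: total = 5.22 × 26 = 135.72 ≈ 136 mm.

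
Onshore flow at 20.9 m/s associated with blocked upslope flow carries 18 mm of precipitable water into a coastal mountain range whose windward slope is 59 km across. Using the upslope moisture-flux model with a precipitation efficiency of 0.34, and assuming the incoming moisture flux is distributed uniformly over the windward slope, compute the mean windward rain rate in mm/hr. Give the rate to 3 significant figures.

Incoming column moisture flux per unit ridge length: F = V × PW = 20.9 × 18 = 376.2 mm·m/s.
Spread over the 59 km slope with efficiency ε = 0.34: R = ε·F/W = 0.34 × 376.2 / 59000 m = 2.168e-03 mm/s.
R = 2.168e-03 × 3600 = 7.80 mm/hr.

R ≈ 7.80 mm/hr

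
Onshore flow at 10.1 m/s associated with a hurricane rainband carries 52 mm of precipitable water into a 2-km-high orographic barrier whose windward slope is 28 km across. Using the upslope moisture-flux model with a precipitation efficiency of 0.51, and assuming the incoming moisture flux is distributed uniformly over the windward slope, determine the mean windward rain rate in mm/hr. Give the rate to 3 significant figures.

Incoming column moisture flux per unit ridge length: F = V × PW = 10.1 × 52 = 525.2 mm·m/s.
Spread over the 28 km slope with efficiency ε = 0.51: R = ε·F/W = 0.51 × 525.2 / 28000 m = 9.566e-03 mm/s.
R = 9.566e-03 × 3600 = 34.4 mm/hr.

R ≈ 34.4 mm/hr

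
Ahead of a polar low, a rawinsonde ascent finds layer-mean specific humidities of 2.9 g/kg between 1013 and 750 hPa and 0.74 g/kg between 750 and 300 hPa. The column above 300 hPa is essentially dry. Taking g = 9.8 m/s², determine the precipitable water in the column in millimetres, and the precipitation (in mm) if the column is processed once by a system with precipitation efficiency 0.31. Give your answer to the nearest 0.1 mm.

Precipitable water is the column-integrated vapour mass per unit area: PW = (1/g) Σ q̄ Δp, with q in kg/kg and Δp in Pa (1 kg/m² of water = 1 mm).
Layer 1013–750 hPa: Δp = 263 hPa = 26300 Pa, q̄ = 0.0029 kg/kg → 0.0029 × 26300 / 9.8 = 7.78 mm
Layer 750–300 hPa: Δp = 450 hPa = 45000 Pa, q̄ = 0.00074 kg/kg → 0.00074 × 45000 / 9.8 = 3.40 mm
PW = 7.78 + 3.40 = 11.18 ≈ 11.2 mm.
Precipitation = ε × PW = 0.31 × 11.2 = 3.5 mm.

PW ≈ 11.2 mm; precipitation ≈ 3.5 mm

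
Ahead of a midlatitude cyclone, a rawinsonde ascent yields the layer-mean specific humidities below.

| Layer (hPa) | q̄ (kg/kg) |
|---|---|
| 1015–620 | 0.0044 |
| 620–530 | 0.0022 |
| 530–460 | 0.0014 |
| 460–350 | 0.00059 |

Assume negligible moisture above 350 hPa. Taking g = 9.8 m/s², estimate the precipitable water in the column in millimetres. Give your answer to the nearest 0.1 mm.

PW ≈ 21.4 mm

Precipitable water is the column-integrated vapour mass per unit area: PW = (1/g) Σ q̄ Δp, with q in kg/kg and Δp in Pa (1 kg/m² of water = 1 mm).
Layer 1015–620 hPa: Δp = 395 hPa = 39500 Pa, q̄ = 0.0044 kg/kg → 0.0044 × 39500 / 9.8 = 17.73 mm
Layer 620–530 hPa: Δp = 90 hPa = 9000 Pa, q̄ = 0.0022 kg/kg → 0.0022 × 9000 / 9.8 = 2.02 mm
Layer 530–460 hPa: Δp = 70 hPa = 7000 Pa, q̄ = 0.0014 kg/kg → 0.0014 × 7000 / 9.8 = 1.00 mm
Layer 460–350 hPa: Δp = 110 hPa = 11000 Pa, q̄ = 0.00059 kg/kg → 0.00059 × 11000 / 9.8 = 0.66 mm
PW = 17.73 + 2.02 + 1.00 + 0.66 = 21.41 ≈ 21.4 mm.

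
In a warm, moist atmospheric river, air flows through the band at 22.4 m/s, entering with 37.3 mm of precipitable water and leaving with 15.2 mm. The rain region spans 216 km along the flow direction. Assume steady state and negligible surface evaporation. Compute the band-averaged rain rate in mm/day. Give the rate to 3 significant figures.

R ≈ 198 mm/day

Column moisture flux per unit crosswind length is F = V × PW.
Inflow: F_in = 22.4 × 37.3 = 835.52 mm·m/s
Outflow: F_out = 22.4 × 15.2 = 340.48 mm·m/s
Steady-state rate R = (F_in − F_out)/L = (835.52 − 340.48) / 216000 m = 2.292e-03 mm/s.
R = 2.292e-03 × 3600 × 24 = 198 mm/day.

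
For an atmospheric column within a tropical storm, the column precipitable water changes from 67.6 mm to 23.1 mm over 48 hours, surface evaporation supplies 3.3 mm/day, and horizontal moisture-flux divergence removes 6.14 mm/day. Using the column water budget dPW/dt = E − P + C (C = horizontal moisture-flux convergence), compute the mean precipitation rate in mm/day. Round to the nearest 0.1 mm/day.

dPW/dt = (23.1 − 67.6) mm / (48/24 day) = -22.250 mm/day.
P = E + C − dPW/dt = 3.3 + (-6.14) − (-22.250) = 19.4 mm/day.

P ≈ 19.4 mm/day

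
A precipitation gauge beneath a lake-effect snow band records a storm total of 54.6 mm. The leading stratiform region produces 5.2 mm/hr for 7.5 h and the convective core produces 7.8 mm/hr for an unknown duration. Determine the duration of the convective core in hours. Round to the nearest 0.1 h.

duration ≈ 2.0 h

Known phases: 5.2 × 7.5 = 39 mm.
Remaining depth = 54.6 − 39 = 15.6 mm.
Duration = 15.6 / 7.8 = 2.0 h.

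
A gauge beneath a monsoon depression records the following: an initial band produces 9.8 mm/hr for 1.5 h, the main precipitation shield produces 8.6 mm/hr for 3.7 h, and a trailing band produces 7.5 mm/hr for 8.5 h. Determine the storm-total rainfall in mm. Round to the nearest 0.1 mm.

Total = Σ Rᵢ Δtᵢ = 9.8 × 1.5 + 8.6 × 3.7 + 7.5 × 8.5
      = 14.7 + 31.82 + 63.75 = 110.3 mm.

total ≈ 110.3 mm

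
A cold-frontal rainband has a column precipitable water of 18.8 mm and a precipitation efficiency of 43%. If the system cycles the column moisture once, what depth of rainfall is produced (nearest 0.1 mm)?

rainfall ≈ 8.1 mm

Rainfall = ε × PW = 0.43 × 18.8 = 8.1 mm.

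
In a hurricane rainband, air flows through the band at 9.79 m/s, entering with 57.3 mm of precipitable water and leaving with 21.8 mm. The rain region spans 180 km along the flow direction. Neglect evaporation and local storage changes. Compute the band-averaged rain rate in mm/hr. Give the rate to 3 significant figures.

R ≈ 6.95 mm/hr

Column moisture flux per unit crosswind length is F = V × PW.
Inflow: F_in = 9.79 × 57.3 = 560.967 mm·m/s
Outflow: F_out = 9.79 × 21.8 = 213.422 mm·m/s
Steady-state rate R = (F_in − F_out)/L = (560.967 − 213.422) / 180000 m = 1.931e-03 mm/s.
R = 1.931e-03 × 3600 = 6.95 mm/hr.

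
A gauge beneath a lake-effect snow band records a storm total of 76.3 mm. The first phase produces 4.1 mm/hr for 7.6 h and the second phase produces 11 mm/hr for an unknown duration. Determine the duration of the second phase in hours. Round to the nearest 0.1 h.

duration ≈ 4.1 h

Known phases: 4.1 × 7.6 = 31.16 mm.
Remaining depth = 76.3 − 31.16 = 45.14 mm.
Duration = 45.14 / 11 = 4.1 h.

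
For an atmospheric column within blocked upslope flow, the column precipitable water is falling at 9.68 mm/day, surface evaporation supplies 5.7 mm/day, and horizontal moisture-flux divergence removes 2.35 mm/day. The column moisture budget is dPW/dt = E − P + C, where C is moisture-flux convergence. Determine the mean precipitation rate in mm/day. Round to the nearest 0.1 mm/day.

P ≈ 13.0 mm/day

dPW/dt = -9.68 mm/day.
P = E + C − dPW/dt = 5.7 + (-2.35) − (-9.68) = 13.0 mm/day.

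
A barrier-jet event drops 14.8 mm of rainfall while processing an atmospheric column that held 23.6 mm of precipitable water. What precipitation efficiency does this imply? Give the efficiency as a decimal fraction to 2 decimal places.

ε ≈ 0.63

ε = rainfall / PW = 14.8 / 23.6 = 0.63.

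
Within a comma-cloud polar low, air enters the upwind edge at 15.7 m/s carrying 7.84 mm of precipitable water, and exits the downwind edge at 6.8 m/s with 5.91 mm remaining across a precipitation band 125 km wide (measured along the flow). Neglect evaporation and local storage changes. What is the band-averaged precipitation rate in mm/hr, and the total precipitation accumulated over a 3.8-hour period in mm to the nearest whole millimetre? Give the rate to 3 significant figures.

R ≈ 2.39 mm/hr; total ≈ 9 mm

Column moisture flux per unit crosswind length is F = V × PW.
Inflow: F_in = 15.7 × 7.84 = 123.088 mm·m/s
Outflow: F_out = 6.8 × 5.91 = 40.188 mm·m/s
Steady-state rate R = (F_in − F_out)/L = (123.088 − 40.188) / 125000 m = 6.632e-04 mm/s.
R = 6.632e-04 × 3600 = 2.39 mm/hr.
Over 3.8 h: total = 2.39 × 3.8 = 9.082 ≈ 9 mm.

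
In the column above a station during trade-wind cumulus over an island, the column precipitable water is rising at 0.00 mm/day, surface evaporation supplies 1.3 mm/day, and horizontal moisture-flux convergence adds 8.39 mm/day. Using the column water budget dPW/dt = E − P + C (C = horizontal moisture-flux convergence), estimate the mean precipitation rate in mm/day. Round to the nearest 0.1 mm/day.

P ≈ 9.7 mm/day

dPW/dt = -0.00 mm/day.
P = E + C − dPW/dt = 1.3 + (8.39) − (-0.00) = 9.7 mm/day.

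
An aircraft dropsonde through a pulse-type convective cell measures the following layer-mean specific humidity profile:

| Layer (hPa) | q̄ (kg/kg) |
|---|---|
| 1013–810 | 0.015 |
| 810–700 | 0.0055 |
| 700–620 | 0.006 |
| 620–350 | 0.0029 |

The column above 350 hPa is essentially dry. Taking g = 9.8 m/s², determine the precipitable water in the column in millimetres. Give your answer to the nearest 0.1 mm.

Precipitable water is the column-integrated vapour mass per unit area: PW = (1/g) Σ q̄ Δp, with q in kg/kg and Δp in Pa (1 kg/m² of water = 1 mm).
Layer 1013–810 hPa: Δp = 203 hPa = 20300 Pa, q̄ = 0.015 kg/kg → 0.015 × 20300 / 9.8 = 31.07 mm
Layer 810–700 hPa: Δp = 110 hPa = 11000 Pa, q̄ = 0.0055 kg/kg → 0.0055 × 11000 / 9.8 = 6.17 mm
Layer 700–620 hPa: Δp = 80 hPa = 8000 Pa, q̄ = 0.006 kg/kg → 0.006 × 8000 / 9.8 = 4.90 mm
Layer 620–350 hPa: Δp = 270 hPa = 27000 Pa, q̄ = 0.0029 kg/kg → 0.0029 × 27000 / 9.8 = 7.99 mm
PW = 31.07 + 6.17 + 4.90 + 7.99 = 50.13 ≈ 50.1 mm.

PW ≈ 50.1 mm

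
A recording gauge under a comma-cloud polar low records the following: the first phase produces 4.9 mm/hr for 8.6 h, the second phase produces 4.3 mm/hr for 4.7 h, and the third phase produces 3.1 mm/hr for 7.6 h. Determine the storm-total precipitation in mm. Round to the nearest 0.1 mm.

Total = Σ Rᵢ Δtᵢ = 4.9 × 8.6 + 4.3 × 4.7 + 3.1 × 7.6
      = 42.14 + 20.21 + 23.56 = 85.9 mm.

total ≈ 85.9 mm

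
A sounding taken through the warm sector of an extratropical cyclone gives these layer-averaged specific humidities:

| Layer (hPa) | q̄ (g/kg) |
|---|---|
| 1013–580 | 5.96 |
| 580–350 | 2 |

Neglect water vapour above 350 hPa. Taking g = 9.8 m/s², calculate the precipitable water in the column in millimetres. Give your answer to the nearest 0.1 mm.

PW ≈ 31.0 mm

Precipitable water is the column-integrated vapour mass per unit area: PW = (1/g) Σ q̄ Δp, with q in kg/kg and Δp in Pa (1 kg/m² of water = 1 mm).
Layer 1013–580 hPa: Δp = 433 hPa = 43300 Pa, q̄ = 0.00596 kg/kg → 0.00596 × 43300 / 9.8 = 26.33 mm
Layer 580–350 hPa: Δp = 230 hPa = 23000 Pa, q̄ = 0.002 kg/kg → 0.002 × 23000 / 9.8 = 4.69 mm
PW = 26.33 + 4.69 = 31.02 ≈ 31.0 mm.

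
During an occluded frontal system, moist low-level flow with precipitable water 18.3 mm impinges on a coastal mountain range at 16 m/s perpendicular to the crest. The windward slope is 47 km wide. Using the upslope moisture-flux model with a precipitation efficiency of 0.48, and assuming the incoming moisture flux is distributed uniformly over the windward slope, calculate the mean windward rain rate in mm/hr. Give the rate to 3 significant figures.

R ≈ 10.8 mm/hr

Incoming column moisture flux per unit ridge length: F = V × PW = 16 × 18.3 = 292.8 mm·m/s.
Spread over the 47 km slope with efficiency ε = 0.48: R = ε·F/W = 0.48 × 292.8 / 47000 m = 2.990e-03 mm/s.
R = 2.990e-03 × 3600 = 10.8 mm/hr.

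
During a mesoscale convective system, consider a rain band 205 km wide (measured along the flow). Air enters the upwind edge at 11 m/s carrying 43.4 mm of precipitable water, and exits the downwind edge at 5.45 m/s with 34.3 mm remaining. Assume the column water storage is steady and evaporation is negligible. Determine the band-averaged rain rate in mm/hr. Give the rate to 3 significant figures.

R ≈ 5.10 mm/hr

Column moisture flux per unit crosswind length is F = V × PW.
Inflow: F_in = 11 × 43.4 = 477.4 mm·m/s
Outflow: F_out = 5.45 × 34.3 = 186.935 mm·m/s
Steady-state rate R = (F_in − F_out)/L = (477.4 − 186.935) / 205000 m = 1.417e-03 mm/s.
R = 1.417e-03 × 3600 = 5.10 mm/hr.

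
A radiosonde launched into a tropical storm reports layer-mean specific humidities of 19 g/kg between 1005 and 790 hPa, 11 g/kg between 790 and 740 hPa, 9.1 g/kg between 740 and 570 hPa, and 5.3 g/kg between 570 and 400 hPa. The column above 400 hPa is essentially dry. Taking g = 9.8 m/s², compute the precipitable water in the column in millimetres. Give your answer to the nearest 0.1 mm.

Precipitable water is the column-integrated vapour mass per unit area: PW = (1/g) Σ q̄ Δp, with q in kg/kg and Δp in Pa (1 kg/m² of water = 1 mm).
Layer 1005–790 hPa: Δp = 215 hPa = 21500 Pa, q̄ = 0.019 kg/kg → 0.019 × 21500 / 9.8 = 41.68 mm
Layer 790–740 hPa: Δp = 50 hPa = 5000 Pa, q̄ = 0.011 kg/kg → 0.011 × 5000 / 9.8 = 5.61 mm
Layer 740–570 hPa: Δp = 170 hPa = 17000 Pa, q̄ = 0.0091 kg/kg → 0.0091 × 17000 / 9.8 = 15.79 mm
Layer 570–400 hPa: Δp = 170 hPa = 17000 Pa, q̄ = 0.0053 kg/kg → 0.0053 × 17000 / 9.8 = 9.19 mm
PW = 41.68 + 5.61 + 15.79 + 9.19 = 72.27 ≈ 72.3 mm.

PW ≈ 72.3 mm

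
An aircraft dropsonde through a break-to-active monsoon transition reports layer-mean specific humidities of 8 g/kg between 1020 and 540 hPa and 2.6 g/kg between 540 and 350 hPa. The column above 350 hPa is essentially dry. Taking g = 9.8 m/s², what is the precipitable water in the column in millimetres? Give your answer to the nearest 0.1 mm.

PW ≈ 44.2 mm

Precipitable water is the column-integrated vapour mass per unit area: PW = (1/g) Σ q̄ Δp, with q in kg/kg and Δp in Pa (1 kg/m² of water = 1 mm).
Layer 1020–540 hPa: Δp = 480 hPa = 48000 Pa, q̄ = 0.008 kg/kg → 0.008 × 48000 / 9.8 = 39.18 mm
Layer 540–350 hPa: Δp = 190 hPa = 19000 Pa, q̄ = 0.0026 kg/kg → 0.0026 × 19000 / 9.8 = 5.04 mm
PW = 39.18 + 5.04 = 44.22 ≈ 44.2 mm.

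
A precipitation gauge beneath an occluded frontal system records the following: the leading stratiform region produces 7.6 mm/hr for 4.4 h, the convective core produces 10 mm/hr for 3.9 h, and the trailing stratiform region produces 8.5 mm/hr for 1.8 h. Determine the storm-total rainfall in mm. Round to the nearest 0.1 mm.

total ≈ 87.7 mm

Total = Σ Rᵢ Δtᵢ = 7.6 × 4.4 + 10 × 3.9 + 8.5 × 1.8
      = 33.44 + 39 + 15.3 = 87.7 mm.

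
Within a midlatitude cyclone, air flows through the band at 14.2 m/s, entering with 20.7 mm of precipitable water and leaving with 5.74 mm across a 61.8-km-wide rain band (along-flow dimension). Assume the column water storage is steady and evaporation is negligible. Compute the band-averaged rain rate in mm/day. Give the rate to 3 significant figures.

Column moisture flux per unit crosswind length is F = V × PW.
Inflow: F_in = 14.2 × 20.7 = 293.94 mm·m/s
Outflow: F_out = 14.2 × 5.74 = 81.508 mm·m/s
Steady-state rate R = (F_in − F_out)/L = (293.94 − 81.508) / 61800 m = 3.437e-03 mm/s.
R = 3.437e-03 × 3600 × 24 = 297 mm/day.

R ≈ 297 mm/day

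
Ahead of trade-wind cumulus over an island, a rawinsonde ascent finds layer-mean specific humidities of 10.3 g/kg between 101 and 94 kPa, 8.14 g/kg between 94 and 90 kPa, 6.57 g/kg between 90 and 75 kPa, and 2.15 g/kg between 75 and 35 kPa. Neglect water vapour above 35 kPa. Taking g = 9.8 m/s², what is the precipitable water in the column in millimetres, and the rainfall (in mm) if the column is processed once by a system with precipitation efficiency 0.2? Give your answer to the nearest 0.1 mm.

PW ≈ 29.5 mm; rainfall ≈ 5.9 mm

Precipitable water is the column-integrated vapour mass per unit area: PW = (1/g) Σ q̄ Δp, with q in kg/kg and Δp in Pa (1 kg/m² of water = 1 mm).
Layer 101–94 kPa: Δp = 70 hPa = 7000 Pa, q̄ = 0.0103 kg/kg → 0.0103 × 7000 / 9.8 = 7.36 mm
Layer 94–90 kPa: Δp = 40 hPa = 4000 Pa, q̄ = 0.00814 kg/kg → 0.00814 × 4000 / 9.8 = 3.32 mm
Layer 90–75 kPa: Δp = 150 hPa = 15000 Pa, q̄ = 0.00657 kg/kg → 0.00657 × 15000 / 9.8 = 10.06 mm
Layer 75–35 kPa: Δp = 400 hPa = 40000 Pa, q̄ = 0.00215 kg/kg → 0.00215 × 40000 / 9.8 = 8.78 mm
PW = 7.36 + 3.32 + 10.06 + 8.78 = 29.52 ≈ 29.5 mm.
Rainfall = ε × PW = 0.2 × 29.5 = 5.9 mm.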